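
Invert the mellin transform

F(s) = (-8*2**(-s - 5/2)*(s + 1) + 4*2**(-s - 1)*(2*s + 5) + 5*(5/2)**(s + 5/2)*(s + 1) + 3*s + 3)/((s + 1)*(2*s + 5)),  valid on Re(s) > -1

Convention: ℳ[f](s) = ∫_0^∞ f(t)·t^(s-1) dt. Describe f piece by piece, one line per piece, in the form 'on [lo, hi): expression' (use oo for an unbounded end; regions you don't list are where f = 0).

linearity at 1/2, 1 turns ℳ[f](s) into 3 summed integrals
[0, 1/2) adds the kernel integral of 4*t
for t in [1/2, 1): the term is ∫ 4*t**(5/2)·t^(s-1)
for t in [1, 5/2): the term is ∫ 5*t**(5/2)/2·t^(s-1)

on [0, 1/2): 4*t
on [1/2, 1): 4*t**(5/2)
on [1, 5/2): 5*t**(5/2)/2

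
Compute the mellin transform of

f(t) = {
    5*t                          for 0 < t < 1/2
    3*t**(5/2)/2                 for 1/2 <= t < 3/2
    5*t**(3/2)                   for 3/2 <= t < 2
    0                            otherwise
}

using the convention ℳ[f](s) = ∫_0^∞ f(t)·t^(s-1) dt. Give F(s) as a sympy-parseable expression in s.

split f at 1/2, 3/2: ℳ[f](s) collects 3 kernel integrals
segment 0 to 1/2 holds 5*t; add its integral
∫ 3*t**(5/2)/2·t^(s-1) over [1/2, 3/2)
on [3/2, 2) integrate f = 5*t**(3/2) against the kernel

(-3*2**(-s - 5/2)*(s + 1)*(2*s + 3) + 5*2**(-s - 1)*(2*s + 3)*(2*s + 5) + 10*2**(s + 3/2)*(s + 1)*(2*s + 5) - 10*(3/2)**(s + 3/2)*(s + 1)*(2*s + 5) + 3*(3/2)**(s + 5/2)*(s + 1)*(2*s + 3))/((s + 1)*(2*s + 3)*(2*s + 5))
  Re(s) > -1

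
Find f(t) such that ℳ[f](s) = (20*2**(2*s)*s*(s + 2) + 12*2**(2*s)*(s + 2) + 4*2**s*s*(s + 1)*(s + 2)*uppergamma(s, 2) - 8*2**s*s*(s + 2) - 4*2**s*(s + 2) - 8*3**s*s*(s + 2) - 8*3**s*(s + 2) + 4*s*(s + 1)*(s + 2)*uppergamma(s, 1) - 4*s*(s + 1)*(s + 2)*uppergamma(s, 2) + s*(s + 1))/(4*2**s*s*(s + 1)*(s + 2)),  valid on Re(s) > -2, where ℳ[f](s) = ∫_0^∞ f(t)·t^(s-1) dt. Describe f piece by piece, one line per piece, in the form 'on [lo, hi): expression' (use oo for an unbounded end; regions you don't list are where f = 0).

on [0, 1/2): t**2
on [1/2, 1): exp(-2*t)
on [1, 3/2): t + 1
on [3/2, 2): t + 3
on [2, oo): exp(-t)

breakpoints 1/2, 1, 3/2, 2: one integral from each of the 5 segments
segment 0 to 1/2 holds t**2; add its integral
piece [1/2, 1): integrate exp(-2*t) against the kernel
segment [1, 3/2) carries (t + 1); integrate it
for t in [3/2, 2): the term is ∫ (t + 3)·t^(s-1)
∫ over [2, ∞) of exp(-t)·t^(s-1) joins the sum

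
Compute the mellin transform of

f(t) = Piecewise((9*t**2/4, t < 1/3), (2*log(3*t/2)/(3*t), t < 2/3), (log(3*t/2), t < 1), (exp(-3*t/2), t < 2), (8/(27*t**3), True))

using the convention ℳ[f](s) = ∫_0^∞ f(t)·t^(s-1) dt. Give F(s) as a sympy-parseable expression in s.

reversing the common scale on t: t**2 on [0, 1/2); log(t)/t on [1/2, 1); log(t) on [1, 3/2); …
the 5 pieces separated at 1/3, 2/3, 1, 2 each add one integral
segment 0 to 1/3 holds 9*t**2/4; add its integral
∫ 2*log(3*t/2)/(3*t)·t^(s-1) over [1/3, 2/3)
over [2/3, 1), the kernel integral of log(3*t/2) enters the sum
on [1, 2): add ∫ exp(-3*t/2)·t^(s-1) dt
∫ over [2, ∞) of 8/(27*t**3)·t^(s-1) joins the sum

(108*2**s*s**2*(s - 3)*(s + 2)*(s**2 - 2*s + 1)*uppergamma(s, 3/2) - 108*2**s*s**2*(s - 3)*(s + 2)*(s**2 - 2*s + 1)*uppergamma(s, 3) - 108*2**s*s**2*(s - 3)*(s + 2) + 108*2**s*(s - 3)*(s + 2)*(s**2 - 2*s + 1) - 108*3**s*s*(s - 3)*(s + 2)*(s**2 - 2*s + 1)*log(2) + 108*3**s*s*(s - 3)*(s + 2)*(s**2 - 2*s + 1)*log(3) - 108*3**s*(s - 3)*(s + 2)*(s**2 - 2*s + 1) - 4*6**s*s**2*(s + 2)*(s**2 - 2*s + 1) + 216*s**3*(s - 3)*(s + 2)*log(2) - 216*s**2*(s - 3)*(s + 2)*log(2) + 216*s**2*(s - 3)*(s + 2) + 27*s**2*(s - 3)*(s**2 - 2*s + 1))/(108*3**s*s**2*(s - 3)*(s + 2)*(s**2 - 2*s + 1))
  -2 < Re(s) < 3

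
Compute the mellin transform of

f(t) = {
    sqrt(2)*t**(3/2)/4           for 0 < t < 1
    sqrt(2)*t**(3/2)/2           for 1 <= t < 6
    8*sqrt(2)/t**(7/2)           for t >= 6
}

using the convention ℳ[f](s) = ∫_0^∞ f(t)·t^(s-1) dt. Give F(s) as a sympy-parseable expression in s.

peel off the common scale on t: t**(3/2) on [0, 1/2); 2*t**(3/2) on [1/2, 3); t**(-7/2) on [3, ∞)
remove the shared t-power first: t on [0, 1/2); 2*t on [1/2, 3); t**(-4) on [3, ∞)
split f at 1, 6: ℳ[f](s) collects 3 kernel integrals
segment 0 to 1 holds sqrt(2)*t**(3/2)/4; add its integral
segment 1 to 6 holds sqrt(2)*t**(3/2)/2; add its integral
over [6, ∞), the kernel integral of 8*sqrt(2)/t**(7/2) enters the sum

(3880*sqrt(3)*6**s*s - 13620*sqrt(3)*6**s - 162*sqrt(2)*s + 567*sqrt(2))/(162*(4*s**2 - 8*s - 21))
  -3/2 < Re(s) < 7/2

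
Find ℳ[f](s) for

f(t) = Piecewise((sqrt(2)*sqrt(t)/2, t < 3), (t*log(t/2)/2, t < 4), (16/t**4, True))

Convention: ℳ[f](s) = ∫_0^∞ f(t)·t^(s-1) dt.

invert the common scale on t to get sqrt(t) on [0, 3/2); t*log(t) on [3/2, 2); t**(-4) on [2, ∞)
along the cuts 3, 4, ℳ[f](s) splits into 3 integrals
[0, 3) adds the kernel integral of sqrt(2)*sqrt(t)/2
between 3 and 4 the integrand is t*log(t/2)/2·t^(s-1)
the [4, ∞) slice contributes ∫ 16/t**4·t^(s-1) dt

(32*2**(2*s)*s*(s - 4)*(2*s + 1)*log(2) - 32*2**(2*s)*(s - 4)*(2*s + 1) + 32*2**(2*s)*(s - 4)*(2*s + 1)*log(2) + 3**s*s*(s - 4)*(2*s + 1)*(-24*log(3) + 24*log(2)) + 3**s*(s - 4)*(2*s + 1)*(-24*log(3) + 24*log(2)) + 24*3**s*(s - 4)*(2*s + 1) + 16*3**s*sqrt(6)*(s - 4)*(s**2 + 2*s + 1) - 4**s*(2*s + 1)*(s**2 + 2*s + 1))/(16*(s - 4)*(2*s + 1)*(s**2 + 2*s + 1))
  -1/2 < Re(s) < 4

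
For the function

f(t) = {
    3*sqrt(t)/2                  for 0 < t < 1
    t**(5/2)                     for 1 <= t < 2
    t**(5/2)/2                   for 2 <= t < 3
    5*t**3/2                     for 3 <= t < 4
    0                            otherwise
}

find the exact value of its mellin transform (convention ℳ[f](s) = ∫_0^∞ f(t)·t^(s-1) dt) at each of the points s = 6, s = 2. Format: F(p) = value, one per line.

treat the 4 regions marked off by 1, 2, 3 separately and sum
piece [0, 1): integrate 3*sqrt(t)/2 against the kernel
[1, 2) adds the kernel integral of t**(5/2)
[2, 3) adds the kernel integral of t**(5/2)/2
on [3, 4): add ∫ 5*t**3/2·t^(s-1) dt

F(6) = 256*sqrt(2)/17 + 6561*sqrt(3)/17 + 267919855/3978
F(2) = 16*sqrt(2)/9 + 9*sqrt(3) + 35179/90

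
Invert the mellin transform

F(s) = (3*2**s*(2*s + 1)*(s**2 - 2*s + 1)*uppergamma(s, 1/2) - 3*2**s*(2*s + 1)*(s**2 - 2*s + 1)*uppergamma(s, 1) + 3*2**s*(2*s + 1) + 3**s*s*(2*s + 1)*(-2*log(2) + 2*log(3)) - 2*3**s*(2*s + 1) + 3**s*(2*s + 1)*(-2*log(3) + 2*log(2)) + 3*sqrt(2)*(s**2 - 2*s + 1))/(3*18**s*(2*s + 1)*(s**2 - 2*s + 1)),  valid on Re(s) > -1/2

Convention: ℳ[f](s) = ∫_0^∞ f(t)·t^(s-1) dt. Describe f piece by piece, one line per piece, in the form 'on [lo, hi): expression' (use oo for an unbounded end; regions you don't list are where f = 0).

on [0, 1/18): 3*sqrt(t)
on [1/18, 1/9): exp(-9*t)
on [1/9, 1/6): log(9*t)/(9*t)

strip the common scale on t: sqrt(3)*sqrt(t) on [0, 1/6); exp(-3*t) on [1/6, 1/3); log(3*t)/(3*t) on [1/3, 1/2)
invert the common scale on t to get sqrt(t) on [0, 1/2); exp(-t) on [1/2, 1); log(t)/t on [1, 3/2)
split f at 1/18, 1/9: ℳ[f](s) collects 3 kernel integrals
on [0, 1/18) integrate f = 3*sqrt(t) against the kernel
∫ exp(-9*t)·t^(s-1) over [1/18, 1/9)
on [1/9, 1/6): add ∫ log(9*t)/(9*t)·t^(s-1) dt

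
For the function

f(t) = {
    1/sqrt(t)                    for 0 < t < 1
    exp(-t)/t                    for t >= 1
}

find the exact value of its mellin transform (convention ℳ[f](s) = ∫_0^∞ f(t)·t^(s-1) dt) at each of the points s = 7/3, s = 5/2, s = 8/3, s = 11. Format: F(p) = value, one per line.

F(7/3) = uppergamma(4/3, 1) + 6/11
F(5/2) = sqrt(pi)*erfc(1)/2 + exp(-1) + 1/2
F(8/3) = 6/13 + uppergamma(5/3, 1)
F(11) = 2/21 + 986410*exp(-1)

reversing the shared t-power: sqrt(t) on [0, 1); exp(-t) on [1, ∞)
breakpoints 1: one integral from each of the 2 segments
∫ 1/sqrt(t)·t^(s-1) over [0, 1)
segment [1, ∞) carries exp(-t)/t; integrate it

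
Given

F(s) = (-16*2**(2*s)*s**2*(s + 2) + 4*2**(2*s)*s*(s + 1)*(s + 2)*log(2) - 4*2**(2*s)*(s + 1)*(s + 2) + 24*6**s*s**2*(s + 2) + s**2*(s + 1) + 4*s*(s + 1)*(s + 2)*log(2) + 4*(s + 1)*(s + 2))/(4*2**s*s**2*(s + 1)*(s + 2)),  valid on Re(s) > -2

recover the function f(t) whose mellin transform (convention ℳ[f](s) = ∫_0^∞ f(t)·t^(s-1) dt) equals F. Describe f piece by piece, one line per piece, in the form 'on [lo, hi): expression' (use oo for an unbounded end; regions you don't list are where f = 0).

on [0, 1/2): t**2
on [1/2, 2): log(t)
on [2, 3): 2*t

f breaks at 1/2, 2 into 3 integrals to sum
for t in [0, 1/2): the term is ∫ t**2·t^(s-1)
segment 1/2 to 2 holds log(t); add its integral
over [2, 3), the kernel integral of 2*t enters the sum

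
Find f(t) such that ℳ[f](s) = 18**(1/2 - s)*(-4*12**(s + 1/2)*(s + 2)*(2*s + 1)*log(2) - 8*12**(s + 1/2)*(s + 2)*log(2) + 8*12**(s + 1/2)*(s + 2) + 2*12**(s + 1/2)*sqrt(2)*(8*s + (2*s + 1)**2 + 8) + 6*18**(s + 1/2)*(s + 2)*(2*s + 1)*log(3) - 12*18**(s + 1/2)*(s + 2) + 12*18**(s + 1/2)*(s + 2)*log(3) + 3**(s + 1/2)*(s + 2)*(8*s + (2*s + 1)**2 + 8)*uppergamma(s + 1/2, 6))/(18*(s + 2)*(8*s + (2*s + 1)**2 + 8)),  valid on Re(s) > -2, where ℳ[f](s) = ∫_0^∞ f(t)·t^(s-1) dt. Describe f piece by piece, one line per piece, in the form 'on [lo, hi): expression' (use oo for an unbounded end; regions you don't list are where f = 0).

on [0, 2/3): 3*sqrt(3)*t**2
on [2/3, 1): 3*t**(3/2)*log(3*t)
on [1, oo): sqrt(t)*exp(-6*t)

back out the shared t-power: 3*sqrt(3)*t**(3/2) on [0, 2/3); 3*t*log(3*t) on [2/3, 1); exp(-6*t) on [1, ∞)
the common scale on t comes off first: t**(3/2) on [0, 2); t*log(t) on [2, 3); exp(-2*t) on [3, ∞)
breakpoints 2/3, 1: one integral from each of the 3 segments
∫ 3*sqrt(3)*t**2·t^(s-1) over [0, 2/3)
piece [2/3, 1): integrate 3*t**(3/2)*log(3*t) against the kernel
over [1, ∞), the kernel integral of sqrt(t)*exp(-6*t) enters the sum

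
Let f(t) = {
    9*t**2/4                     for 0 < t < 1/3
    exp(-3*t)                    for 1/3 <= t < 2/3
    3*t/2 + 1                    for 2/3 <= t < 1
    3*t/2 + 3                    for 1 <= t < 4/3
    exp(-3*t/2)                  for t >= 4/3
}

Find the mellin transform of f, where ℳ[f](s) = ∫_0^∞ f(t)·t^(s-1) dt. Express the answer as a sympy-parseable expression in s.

reversing the common scale on t: t**2/4 on [0, 1); exp(-t) on [1, 2); t/2 + 1 on [2, 3); …
the common scale on t comes off first: t**2 on [0, 1/2); exp(-2*t) on [1/2, 1); t + 1 on [1, 3/2); …
decompose at 1/3, 2/3, 1, 4/3; ℳ[f](s) sums the 5 pieces' integrals
on [0, 1/3) integrate f = 9*t**2/4 against the kernel
over [1/3, 2/3), the kernel integral of exp(-3*t) enters the sum
segment [2/3, 1) carries (3*t/2 + 1); integrate it
∫ over [1, 4/3) of (3*t/2 + 3)·t^(s-1) joins the sum
segment [4/3, ∞) carries exp(-3*t/2); integrate it

(20*2**(2*s)*s*(s + 2) + 12*2**(2*s)*(s + 2) + 4*2**s*s*(s + 1)*(s + 2)*uppergamma(s, 2) - 8*2**s*s*(s + 2) - 4*2**s*(s + 2) - 8*3**s*s*(s + 2) - 8*3**s*(s + 2) + 4*s*(s + 1)*(s + 2)*uppergamma(s, 1) - 4*s*(s + 1)*(s + 2)*uppergamma(s, 2) + s*(s + 1))/(4*3**s*s*(s + 1)*(s + 2))
  Re(s) > -2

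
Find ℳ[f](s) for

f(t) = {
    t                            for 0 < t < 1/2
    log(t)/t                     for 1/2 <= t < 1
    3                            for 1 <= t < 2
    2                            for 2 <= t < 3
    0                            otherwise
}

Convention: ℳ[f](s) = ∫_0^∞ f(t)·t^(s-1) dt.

(2*2**(2*s)*(s + 1)*(s**2 - 2*s + 1) - 2*2**s*s*(s + 1) - 6*2**s*(s + 1)*(s**2 - 2*s + 1) + 4*6**s*(s + 1)*(s**2 - 2*s + 1) + 4*s**2*(s + 1)*log(2) - 4*s*(s + 1)*log(2) + 4*s*(s + 1) + s*(s**2 - 2*s + 1))/(2*2**s*s*(s + 1)*(s**2 - 2*s + 1))
  Re(s) > -1

breakpoints 1/2, 1, 2: one integral from each of the 4 segments
for t in [0, 1/2): the term is ∫ t·t^(s-1)
∫ log(t)/t·t^(s-1) over [1/2, 1)
∫ 3·t^(s-1) over [1, 2)
for t in [2, 3): the term is ∫ 2·t^(s-1)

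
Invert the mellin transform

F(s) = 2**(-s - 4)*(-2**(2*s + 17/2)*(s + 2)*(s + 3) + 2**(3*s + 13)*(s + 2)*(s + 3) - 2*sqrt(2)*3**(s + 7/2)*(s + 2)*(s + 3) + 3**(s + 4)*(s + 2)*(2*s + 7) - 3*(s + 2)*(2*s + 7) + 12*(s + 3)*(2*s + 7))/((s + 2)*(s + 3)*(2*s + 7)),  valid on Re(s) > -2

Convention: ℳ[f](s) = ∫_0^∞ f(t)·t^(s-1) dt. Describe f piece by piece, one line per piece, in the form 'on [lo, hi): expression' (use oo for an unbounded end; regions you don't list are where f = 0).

on [0, 1/2): 3*t**2
on [1/2, 3/2): 3*t**3/2
on [3/2, 2): t**(7/2)
on [2, 4): 2*t**(7/2)

breakpoints 1/2, 3/2, 2: one integral from each of the 4 segments
segment 0 to 1/2 holds 3*t**2; add its integral
over [1/2, 3/2), the kernel integral of 3*t**3/2 enters the sum
piece [3/2, 2): integrate t**(7/2) against the kernel
segment 2 to 4 holds 2*t**(7/2); add its integral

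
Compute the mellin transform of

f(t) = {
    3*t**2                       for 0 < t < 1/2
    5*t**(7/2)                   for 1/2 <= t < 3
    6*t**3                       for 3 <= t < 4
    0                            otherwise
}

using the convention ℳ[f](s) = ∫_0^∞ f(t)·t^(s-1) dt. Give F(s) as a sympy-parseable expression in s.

(3072*2**(2*s)*(s + 2)*(2*s + 7) - 5*2**(1/2 - s)*(s + 2)*(s + 3) - 1296*3**s*(s + 2)*(2*s + 7) + 2160*3**(s + 1/2)*(s + 2)*(s + 3) + 6*(s + 3)*(2*s + 7)/2**s)/(8*(s + 2)*(s + 3)*(2*s + 7))
  Re(s) > -2

along the cuts 1/2, 3, ℳ[f](s) splits into 3 integrals
piece [0, 1/2): integrate 3*t**2 against the kernel
for t in [1/2, 3): the term is ∫ 5*t**(7/2)·t^(s-1)
piece [3, 4): integrate 6*t**3 against the kernel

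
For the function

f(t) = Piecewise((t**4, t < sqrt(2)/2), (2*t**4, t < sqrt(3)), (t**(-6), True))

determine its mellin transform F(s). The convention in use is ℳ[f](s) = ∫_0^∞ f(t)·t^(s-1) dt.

(1940*6**(s/2)*s - 11680*6**(s/2) - 27*s + 162)/(108*2**(s/2)*(s**2 - 2*s - 24))
  -4 < Re(s) < 6

invert the power substitution to get t**2 on [0, 1/2); 2*t**2 on [1/2, 3); t**(-3) on [3, ∞)
invert the shared t-power to get t on [0, 1/2); 2*t on [1/2, 3); t**(-4) on [3, ∞)
the 3 pieces separated at sqrt(2)/2, sqrt(3) each add one integral
segment 0 to sqrt(2)/2 holds t**4; add its integral
[sqrt(2)/2, sqrt(3)) adds the kernel integral of 2*t**4
over [sqrt(3), ∞), the kernel integral of t**(-6) enters the sum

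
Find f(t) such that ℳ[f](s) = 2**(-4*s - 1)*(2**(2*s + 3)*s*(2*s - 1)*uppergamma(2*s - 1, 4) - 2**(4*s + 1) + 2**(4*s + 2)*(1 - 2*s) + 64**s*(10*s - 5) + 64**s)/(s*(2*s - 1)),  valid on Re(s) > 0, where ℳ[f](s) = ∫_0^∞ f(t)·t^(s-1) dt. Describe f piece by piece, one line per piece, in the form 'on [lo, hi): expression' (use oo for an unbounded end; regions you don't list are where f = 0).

on [0, 1): 1
on [1, 4): (2*sqrt(t) + 1)/sqrt(t)
on [4, oo): exp(-2*sqrt(t))/sqrt(t)

remove the power substitution first: 1 on [0, 1); (2*t + 1)/t on [1, 2); exp(-2*t)/t on [2, ∞)
the shared t-power comes off first: t on [0, 1); 2*t + 1 on [1, 2); exp(-2*t) on [2, ∞)
treat the 3 regions marked off by 1, 4 separately and sum
segment 0 to 1 holds 1; add its integral
over [1, 4), the kernel integral of (2*sqrt(t) + 1)/sqrt(t) enters the sum
segment [4, ∞) carries exp(-2*sqrt(t))/sqrt(t); integrate it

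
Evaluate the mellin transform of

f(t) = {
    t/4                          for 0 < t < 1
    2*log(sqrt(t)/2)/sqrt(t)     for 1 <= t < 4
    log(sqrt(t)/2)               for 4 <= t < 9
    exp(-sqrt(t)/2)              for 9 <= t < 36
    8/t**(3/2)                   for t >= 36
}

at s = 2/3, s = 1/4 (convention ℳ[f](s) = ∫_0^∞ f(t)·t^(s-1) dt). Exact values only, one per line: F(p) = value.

strip the power substitution: t**2/4 on [0, 1); 2*log(t/2)/t on [1, 2); log(t/2) on [2, 3); …
invert the common scale on t to get t**2 on [0, 1/2); log(t)/t on [1/2, 1); log(t) on [1, 3/2); …
slice at 1, 4, 9, 36, transform all 5 pieces, and sum them
on [0, 1) integrate f = t/4 against the kernel
on [1, 4): add ∫ 2*log(sqrt(t)/2)/sqrt(t)·t^(s-1) dt
segment 4 to 9 holds log(sqrt(t)/2); add its integral
over [9, 36), the kernel integral of exp(-sqrt(t)/2) enters the sum
segment 36 to ∞ holds 8/t**(3/2); add its integral

F(2/3) = -135*2**(1/3)/4 - 27*3**(1/3)/8 - 4*2**(1/3)*uppergamma(4/3, 3) + 4*6**(1/3)/15 + 4*2**(1/3)*uppergamma(4/3, 3/2) + log(2**(12 - 9*3**(1/3)/2)*3**(9*3**(1/3)/2)) + 723/20
F(1/4) = -8*sqrt(3) + log(2**(-8 - 4*sqrt(3))*3**(4*sqrt(3))) - 2*sqrt(2)*sqrt(pi)*erfc(sqrt(3)) + 4*sqrt(6)/135 + 2*sqrt(2)*sqrt(pi)*erfc(sqrt(6)/2) + 81/5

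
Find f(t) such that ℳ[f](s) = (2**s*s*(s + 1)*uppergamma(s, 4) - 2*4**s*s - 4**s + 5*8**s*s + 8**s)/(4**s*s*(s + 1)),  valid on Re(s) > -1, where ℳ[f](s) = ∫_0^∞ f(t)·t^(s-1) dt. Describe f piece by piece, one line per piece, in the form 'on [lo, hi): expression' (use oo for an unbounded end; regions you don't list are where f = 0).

on [0, 1): t
on [1, 2): 2*t + 1
on [2, oo): exp(-2*t)

integrate the 3 segments split at 1, 2, then add the results
over [0, 1), the kernel integral of t enters the sum
[1, 2) adds the kernel integral of (2*t + 1)
over [2, ∞), the kernel integral of exp(-2*t) enters the sum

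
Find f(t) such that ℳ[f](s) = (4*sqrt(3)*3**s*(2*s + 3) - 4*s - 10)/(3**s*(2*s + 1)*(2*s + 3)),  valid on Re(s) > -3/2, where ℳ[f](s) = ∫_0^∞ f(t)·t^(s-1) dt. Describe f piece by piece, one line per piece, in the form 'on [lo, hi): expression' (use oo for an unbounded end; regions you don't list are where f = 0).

reversing the common scale on t: t**(3/2) on [0, 1); 2*sqrt(t) on [1, 3)
split f at 1/3: ℳ[f](s) collects 2 kernel integrals
between 0 and 1/3 the integrand is 3*sqrt(3)*t**(3/2)·t^(s-1)
segment 1/3 to 1 holds 2*sqrt(3)*sqrt(t); add its integral

on [0, 1/3): 3*sqrt(3)*t**(3/2)
on [1/3, 1): 2*sqrt(3)*sqrt(t)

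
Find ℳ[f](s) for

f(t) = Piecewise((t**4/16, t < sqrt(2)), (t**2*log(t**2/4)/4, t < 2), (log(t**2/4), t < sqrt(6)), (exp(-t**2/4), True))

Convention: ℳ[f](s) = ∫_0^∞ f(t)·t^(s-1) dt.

remove the common scale on t first: t**4 on [0, sqrt(2)/2); t**2*log(t**2) on [sqrt(2)/2, 1); log(t**2) on [1, sqrt(6)/2); …
remove the power substitution first: t**2 on [0, 1/2); t*log(t) on [1/2, 1); log(t) on [1, 3/2); …
the 4 pieces separated at sqrt(2), 2, sqrt(6) each add one integral
segment [0, sqrt(2)) carries t**4/16; integrate it
on [sqrt(2), 2) integrate f = t**2*log(t**2/4)/4 against the kernel
between 2 and sqrt(6) the integrand is log(t**2/4)·t^(s-1)
on [sqrt(6), ∞): add ∫ exp(-t**2/4)·t^(s-1) dt

2**(s/2)*(2*2**(s/2)*s**2*(s + 4)*(s**2 + 4*s + 4)*uppergamma(s/2, 3/2) - 8*2**(s/2)*s**2*(s + 4) + 8*2**(s/2)*(s + 4)*(s**2 + 4*s + 4) + 3**(s/2)*s*(s + 4)*(-4*log(2) + 4*log(3))*(s**2 + 4*s + 4) - 8*3**(s/2)*(s + 4)*(s**2 + 4*s + 4) + s**3*(s + 4)*log(4) + 4*s**2*(s + 4)*log(2) + 4*s**2*(s + 4) + s**2*(s**2 + 4*s + 4))/(4*s**2*(s + 4)*(s**2 + 4*s + 4))
  Re(s) > -4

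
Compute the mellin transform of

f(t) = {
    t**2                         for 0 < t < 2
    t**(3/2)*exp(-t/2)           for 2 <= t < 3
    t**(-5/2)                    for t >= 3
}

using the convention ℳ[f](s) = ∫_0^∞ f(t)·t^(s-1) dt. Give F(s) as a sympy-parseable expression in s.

invert the shared t-power to get t on [0, 2); sqrt(t)*exp(-t/2) on [2, 3); t**(-7/2) on [3, ∞)
remove the shared t-power first: sqrt(t) on [0, 2); exp(-t/2) on [2, 3); t**(-4) on [3, ∞)
the 3 pieces separated at 2, 3 each add one integral
between 0 and 2 the integrand is t**2·t^(s-1)
for t in [2, 3): the term is ∫ t**(3/2)*exp(-t/2)·t^(s-1)
segment 3 to ∞ holds t**(-5/2); add its integral

2*(54*2**s*(2*s - 5) + 27*2**(s + 1/2)*(s + 2)*(2*s - 5)*uppergamma(s + 3/2, 1) - 27*2**(s + 1/2)*(s + 2)*(2*s - 5)*uppergamma(s + 3/2, 3/2) - 3**(s + 1/2)*(s + 2))/(27*(s + 2)*(2*s - 5))
  -2 < Re(s) < 5/2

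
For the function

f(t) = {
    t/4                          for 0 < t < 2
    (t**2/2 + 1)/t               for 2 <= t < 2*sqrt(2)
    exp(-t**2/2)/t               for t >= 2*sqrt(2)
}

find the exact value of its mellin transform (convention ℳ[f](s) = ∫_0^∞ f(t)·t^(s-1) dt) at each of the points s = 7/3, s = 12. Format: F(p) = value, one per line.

F(7/3) = -21*2**(1/3)/10 + 2**(2/3)*uppergamma(2/3, 4)/2 + 39/5
F(12) = (sqrt(2)*(135135*sqrt(pi)*exp(4)*erfc(2) + 9266972)/286 + (-98304 + 7471104*sqrt(2))*exp(4)/286)*exp(-4)

back out the shared t-power: t**2/4 on [0, 2); t**2/2 + 1 on [2, 2*sqrt(2)); exp(-t**2/2) on [2*sqrt(2), ∞)
invert the common scale on t to get t**2 on [0, 1); 2*t**2 + 1 on [1, sqrt(2)); exp(-2*t**2) on [sqrt(2), ∞)
remove the power substitution first: t on [0, 1); 2*t + 1 on [1, 2); exp(-2*t) on [2, ∞)
along the cuts 2, 2*sqrt(2), ℳ[f](s) splits into 3 integrals
∫ t/4·t^(s-1) over [0, 2)
piece [2, 2*sqrt(2)): integrate (t**2/2 + 1)/t against the kernel
∫ exp(-t**2/2)/t·t^(s-1) over [2*sqrt(2), ∞)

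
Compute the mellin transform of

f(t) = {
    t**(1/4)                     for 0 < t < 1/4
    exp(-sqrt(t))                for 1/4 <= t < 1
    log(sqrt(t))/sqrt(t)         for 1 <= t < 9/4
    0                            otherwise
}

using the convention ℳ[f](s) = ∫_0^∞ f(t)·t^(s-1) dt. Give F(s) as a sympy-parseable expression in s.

2**(1 - 2*s)*(4**s*(4*s + 1)*(4*s**2 - 4*s + 1)*uppergamma(2*s, 1/2) - 4**s*(4*s + 1)*(4*s**2 - 4*s + 1)*uppergamma(2*s, 1) + 4**s*(12*s + 3)/3 + 9**s*s*(4*s + 1)*(-4*log(2) + 4*log(3))/3 + 9**s*(-8*s - 2)/3 + 9**s*(4*s + 1)*(-2*log(3) + 2*log(2))/3 + sqrt(2)*(12*s**2 - 12*s + 3)/3)/((4*s + 1)*(4*s**2 - 4*s + 1))
  Re(s) > -1/4

peel off the power substitution: sqrt(t) on [0, 1/2); exp(-t) on [1/2, 1); log(t)/t on [1, 3/2)
split f at 1/4, 1: ℳ[f](s) collects 3 kernel integrals
on [0, 1/4): add ∫ t**(1/4)·t^(s-1) dt
[1/4, 1) adds the kernel integral of exp(-sqrt(t))
between 1 and 9/4 the integrand is log(sqrt(t))/sqrt(t)·t^(s-1)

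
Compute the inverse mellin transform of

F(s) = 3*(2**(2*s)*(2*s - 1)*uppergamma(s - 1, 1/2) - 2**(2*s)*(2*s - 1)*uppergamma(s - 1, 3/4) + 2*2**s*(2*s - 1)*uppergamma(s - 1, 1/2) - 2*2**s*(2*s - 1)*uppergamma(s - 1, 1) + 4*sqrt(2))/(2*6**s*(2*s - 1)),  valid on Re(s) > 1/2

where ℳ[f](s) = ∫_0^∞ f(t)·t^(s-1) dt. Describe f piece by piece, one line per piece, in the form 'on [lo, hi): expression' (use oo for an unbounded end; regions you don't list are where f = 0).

on [0, 1/6): sqrt(3)/sqrt(t)
on [1/6, 1/3): exp(-3*t)/t
on [1/3, 1/2): exp(-3*t/2)/t

invert the shared t-power to get sqrt(3)*sqrt(t) on [0, 1/6); exp(-3*t) on [1/6, 1/3); exp(-3*t/2) on [1/3, 1/2)
remove the common scale on t first: sqrt(t) on [0, 1/2); exp(-t) on [1/2, 1); exp(-t/2) on [1, 3/2)
breakpoints 1/6, 1/3: one integral from each of the 3 segments
∫ sqrt(3)/sqrt(t)·t^(s-1) over [0, 1/6)
segment 1/6 to 1/3 holds exp(-3*t)/t; add its integral
between 1/3 and 1/2 the integrand is exp(-3*t/2)/t·t^(s-1)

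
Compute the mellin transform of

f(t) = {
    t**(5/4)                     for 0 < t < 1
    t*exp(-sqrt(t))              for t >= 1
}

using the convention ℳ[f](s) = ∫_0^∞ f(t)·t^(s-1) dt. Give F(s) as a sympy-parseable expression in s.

2*((4*s + 5)*uppergamma(2*s + 2, 1) + 2)/(4*s + 5)
  Re(s) > -5/4

peel off the power substitution: t**(5/2) on [0, 1); t**2*exp(-t) on [1, ∞)
back out the shared t-power: sqrt(t) on [0, 1); exp(-t) on [1, ∞)
cuts at 1: linearity sums the 2 kernel integrals
on [0, 1) integrate f = t**(5/4) against the kernel
for t in [1, ∞): the term is ∫ t*exp(-sqrt(t))·t^(s-1)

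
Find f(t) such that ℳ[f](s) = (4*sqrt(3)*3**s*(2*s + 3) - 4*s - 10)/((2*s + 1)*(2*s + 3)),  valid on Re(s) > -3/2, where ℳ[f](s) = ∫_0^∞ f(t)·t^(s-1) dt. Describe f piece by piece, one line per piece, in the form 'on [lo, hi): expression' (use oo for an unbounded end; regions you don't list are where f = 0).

split f at 1: ℳ[f](s) collects 2 kernel integrals
segment 0 to 1 holds t**(3/2); add its integral
the [1, 3) slice contributes ∫ 2*sqrt(t)·t^(s-1) dt

on [0, 1): t**(3/2)
on [1, 3): 2*sqrt(t)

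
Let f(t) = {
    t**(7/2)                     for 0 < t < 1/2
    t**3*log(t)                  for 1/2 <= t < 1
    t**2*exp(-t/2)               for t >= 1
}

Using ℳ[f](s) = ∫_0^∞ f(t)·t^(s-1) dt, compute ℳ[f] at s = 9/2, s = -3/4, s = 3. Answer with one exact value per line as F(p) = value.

F(9/2) = -7967/460800 + sqrt(2)/14400 + sqrt(2)*log(2)/1920 + 10395*sqrt(2)*sqrt(pi)*erfc(sqrt(2)/2) + 29328*exp(-1/2)
F(-3/4) = 2**(3/4)*(-352*2**(1/4) + 88 + 81*sqrt(2) + 198*log(2) + 3564*sqrt(2)*uppergamma(5/4, 1/2))/3564
F(3) = -7/256 + sqrt(2)/832 + log(2)/384 + 1266*exp(-1/2)

peel off the shared t-power: t**(3/2) on [0, 1/2); t*log(t) on [1/2, 1); exp(-t/2) on [1, ∞)
f breaks at 1/2, 1 into 3 integrals to sum
for t in [0, 1/2): the term is ∫ t**(7/2)·t^(s-1)
segment 1/2 to 1 holds t**3*log(t); add its integral
segment [1, ∞) carries t**2*exp(-t/2); integrate it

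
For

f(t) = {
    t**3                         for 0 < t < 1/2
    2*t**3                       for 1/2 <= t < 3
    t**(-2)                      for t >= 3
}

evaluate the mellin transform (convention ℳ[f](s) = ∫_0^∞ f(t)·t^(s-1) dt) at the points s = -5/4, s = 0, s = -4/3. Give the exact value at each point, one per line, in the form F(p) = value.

reversing the shared t-power: t**2 on [0, 1/2); 2*t**2 on [1/2, 3); t**(-3) on [3, ∞)
reversing the shared t-power: t on [0, 1/2); 2*t on [1/2, 3); t**(-4) on [3, ∞)
the 3 pieces separated at 1/2, 3 each add one integral
∫ over [0, 1/2) of t**3·t^(s-1) joins the sum
the [1/2, 3) slice contributes ∫ 2*t**3·t^(s-1) dt
the [3, ∞) slice contributes ∫ t**(-2)·t^(s-1) dt

F(-5/4) = 2**(1/4)*(-1053 + 12650*6**(3/4))/7371
F(0) = 1297/72
F(-4/3) = 2**(1/3)*(-81 + 973*6**(2/3))/540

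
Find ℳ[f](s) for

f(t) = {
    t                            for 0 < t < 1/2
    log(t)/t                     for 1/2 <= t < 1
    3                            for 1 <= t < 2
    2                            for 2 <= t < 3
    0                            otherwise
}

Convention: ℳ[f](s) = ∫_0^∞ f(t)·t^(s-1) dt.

(2*2**(2*s)*(s + 1)*(s**2 - 2*s + 1) - 2*2**s*s*(s + 1) - 6*2**s*(s + 1)*(s**2 - 2*s + 1) + 4*6**s*(s + 1)*(s**2 - 2*s + 1) + 4*s**2*(s + 1)*log(2) - 4*s*(s + 1)*log(2) + 4*s*(s + 1) + s*(s**2 - 2*s + 1))/(2*2**s*s*(s + 1)*(s**2 - 2*s + 1))
  Re(s) > -1

cuts at 1/2, 1, 2: linearity sums the 4 kernel integrals
on [0, 1/2): add ∫ t·t^(s-1) dt
on [1/2, 1): add ∫ log(t)/t·t^(s-1) dt
piece [1, 2): integrate 3 against the kernel
segment 2 to 3 holds 2; add its integral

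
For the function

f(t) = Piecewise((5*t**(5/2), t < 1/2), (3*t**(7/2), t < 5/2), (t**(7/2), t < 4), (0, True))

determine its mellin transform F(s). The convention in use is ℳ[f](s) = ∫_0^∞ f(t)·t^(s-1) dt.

(4096*2**(3*s)*s + 10240*2**(3*s) + 500*sqrt(10)*5**s*s + 1250*sqrt(10)*5**s + 14*sqrt(2)*s + 55*sqrt(2))/(8*2**s*(4*s**2 + 24*s + 35))
  Re(s) > -5/2

f breaks at 1/2, 5/2 into 3 integrals to sum
segment 0 to 1/2 holds 5*t**(5/2); add its integral
between 1/2 and 5/2 the integrand is 3*t**(7/2)·t^(s-1)
between 5/2 and 4 the integrand is t**(7/2)·t^(s-1)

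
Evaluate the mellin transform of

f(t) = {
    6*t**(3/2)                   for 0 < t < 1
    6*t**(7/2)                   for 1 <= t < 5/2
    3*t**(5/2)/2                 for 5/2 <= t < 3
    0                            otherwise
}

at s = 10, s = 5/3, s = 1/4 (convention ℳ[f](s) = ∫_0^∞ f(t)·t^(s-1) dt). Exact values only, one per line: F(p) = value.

linearity at 1, 5/2 turns ℳ[f](s) into 3 summed integrals
on [0, 1) integrate f = 6*t**(3/2) against the kernel
∫ 6*t**(7/2)·t^(s-1) over [1, 5/2)
piece [5/2, 3): integrate 3*t**(5/2)/2 against the kernel

F(10) = 16/207 + 2177734375*sqrt(10)/73728 + 1594323*sqrt(3)/25
F(5/3) = 432/589 + 729*3**(1/6)/25 + 49275*2**(5/6)*5**(1/6)/992
F(1/4) = 64/35 + 54*3**(3/4)/11 + 475*2**(1/4)*5**(3/4)/44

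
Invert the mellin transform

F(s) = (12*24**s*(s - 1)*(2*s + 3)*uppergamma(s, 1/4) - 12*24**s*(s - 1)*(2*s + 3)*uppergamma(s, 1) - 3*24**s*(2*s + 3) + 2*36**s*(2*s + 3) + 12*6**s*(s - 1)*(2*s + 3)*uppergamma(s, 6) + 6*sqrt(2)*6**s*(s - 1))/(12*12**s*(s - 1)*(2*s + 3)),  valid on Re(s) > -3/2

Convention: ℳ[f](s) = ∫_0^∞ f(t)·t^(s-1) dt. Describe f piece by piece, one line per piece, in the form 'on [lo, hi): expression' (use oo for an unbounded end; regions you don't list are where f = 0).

on [0, 1/2): t**(3/2)
on [1/2, 2): exp(-t/2)
on [2, 3): 1/(2*t)
on [3, oo): exp(-2*t)

breakpoints 1/2, 2, 3: one integral from each of the 4 segments
∫ over [0, 1/2) of t**(3/2)·t^(s-1) joins the sum
the [1/2, 2) slice contributes ∫ exp(-t/2)·t^(s-1) dt
∫ 1/(2*t)·t^(s-1) over [2, 3)
the [3, ∞) slice contributes ∫ exp(-2*t)·t^(s-1) dt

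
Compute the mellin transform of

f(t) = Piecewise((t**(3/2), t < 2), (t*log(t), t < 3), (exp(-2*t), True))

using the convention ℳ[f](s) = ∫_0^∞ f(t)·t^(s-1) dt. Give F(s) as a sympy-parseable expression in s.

(-12**s*s*(2*s + 3)*log(4) - 12**s*(2*s + 3)*log(4) + 12**s*(4*s + 6) + 12**s*sqrt(2)*(4*s**2 + 8*s + 4) + 3*18**s*s*(2*s + 3)*log(3) + 18**s*(-6*s - 9) + 3*18**s*(2*s + 3)*log(3) + 3**s*(2*s + 3)*(s**2 + 2*s + 1)*uppergamma(s, 6))/(6**s*(2*s + 3)*(s**2 + 2*s + 1))
  Re(s) > -3/2

integrate the 3 segments split at 2, 3, then add the results
on [0, 2) integrate f = t**(3/2) against the kernel
for t in [2, 3): the term is ∫ t*log(t)·t^(s-1)
[3, ∞) adds the kernel integral of exp(-2*t)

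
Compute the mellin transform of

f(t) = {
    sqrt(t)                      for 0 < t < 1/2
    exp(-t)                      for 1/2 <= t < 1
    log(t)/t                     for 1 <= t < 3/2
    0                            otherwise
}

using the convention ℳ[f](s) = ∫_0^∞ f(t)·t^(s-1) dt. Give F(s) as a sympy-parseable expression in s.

split f at 1/2, 1: ℳ[f](s) collects 3 kernel integrals
segment [0, 1/2) carries sqrt(t); integrate it
segment [1/2, 1) carries exp(-t); integrate it
for t in [1, 3/2): the term is ∫ log(t)/t·t^(s-1)

(3*2**s*(2*s + 1)*(s**2 - 2*s + 1)*uppergamma(s, 1/2) - 3*2**s*(2*s + 1)*(s**2 - 2*s + 1)*uppergamma(s, 1) + 3*2**s*(2*s + 1) + 3**s*s*(2*s + 1)*(-2*log(2) + 2*log(3)) - 2*3**s*(2*s + 1) + 3**s*(2*s + 1)*(-2*log(3) + 2*log(2)) + 3*sqrt(2)*(s**2 - 2*s + 1))/(3*2**s*(2*s + 1)*(s**2 - 2*s + 1))
  Re(s) > -1/2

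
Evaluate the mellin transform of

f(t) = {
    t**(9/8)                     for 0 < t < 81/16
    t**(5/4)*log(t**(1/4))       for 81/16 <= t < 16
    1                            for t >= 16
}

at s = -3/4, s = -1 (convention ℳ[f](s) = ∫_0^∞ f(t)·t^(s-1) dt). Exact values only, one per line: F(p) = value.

reversing the power substitution: t**(9/4) on [0, 9/4); t**(5/2)*log(sqrt(t)) on [9/4, 4); 1 on [4, ∞)
reversing the shared t-power: t**(1/4) on [0, 9/4); sqrt(t)*log(sqrt(t)) on [9/4, 4); t**(-2) on [4, ∞)
peel off the power substitution: sqrt(t) on [0, 3/2); t*log(t) on [3/2, 2); t**(-4) on [2, ∞)
breakpoints 81/16, 16: one integral from each of the 3 segments
[0, 81/16) adds the kernel integral of t**(9/8)
for t in [81/16, 16): the term is ∫ t**(5/4)*log(t**(1/4))·t^(s-1)
for t in [16, ∞): the term is ∫ 1·t^(s-1)

F(-3/4) = -19/12 + log(4096*sqrt(6)/243) + 2*sqrt(6)
F(-1) = -31/16 + log(16384/729) + 4*sqrt(6)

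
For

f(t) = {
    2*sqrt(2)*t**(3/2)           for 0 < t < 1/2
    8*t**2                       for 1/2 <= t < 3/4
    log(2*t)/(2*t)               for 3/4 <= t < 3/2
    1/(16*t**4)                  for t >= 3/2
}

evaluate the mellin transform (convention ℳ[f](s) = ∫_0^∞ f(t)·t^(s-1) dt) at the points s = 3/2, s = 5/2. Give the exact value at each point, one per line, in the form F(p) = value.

F(3/2) = -269*sqrt(6)/270 - sqrt(3)*log(3)/2 - 5*sqrt(2)/84 + sqrt(3)*log(2)/2 + sqrt(6)*log(3)/2 + 83*sqrt(3)/56
F(5/2) = -17*sqrt(6)/108 - sqrt(3)*log(3)/8 - 7*sqrt(2)/288 + sqrt(3)*log(2)/8 + 35*sqrt(3)/96 + sqrt(6)*log(3)/4

strip the common scale on t: t**(3/2) on [0, 1); 2*t**2 on [1, 3/2); log(t)/t on [3/2, 3); …
treat the 4 regions marked off by 1/2, 3/4, 3/2 separately and sum
on [0, 1/2) integrate f = 2*sqrt(2)*t**(3/2) against the kernel
∫ over [1/2, 3/4) of 8*t**2·t^(s-1) joins the sum
on [3/4, 3/2) integrate f = log(2*t)/(2*t) against the kernel
segment [3/2, ∞) carries 1/(16*t**4); integrate it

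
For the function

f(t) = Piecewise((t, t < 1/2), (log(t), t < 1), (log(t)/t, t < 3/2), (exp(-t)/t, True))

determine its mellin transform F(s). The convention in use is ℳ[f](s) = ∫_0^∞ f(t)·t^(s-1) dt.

(6*2**s*(s - 1)**2*(s + 1)*(2*s + (s - 1)**2 - 1)*uppergamma(s - 1, 3/2) - 6*2**s*(s - 1)**2*(s + 1) + 6*2**s*(s + 1)*(2*s + (s - 1)**2 - 1) + 3**s*(s - 1)*(s + 1)*(-4*log(2) + 4*log(3))*(2*s + (s - 1)**2 - 1) - 4*3**s*(s + 1)*(2*s + (s - 1)**2 - 1) + 6*(s - 1)**3*(s + 1)*log(2) + 6*(s - 1)**2*(s + 1)*log(2) + 6*(s - 1)**2*(s + 1) + 3*(s - 1)**2*(2*s + (s - 1)**2 - 1))/(6*2**s*(s - 1)**2*(s + 1)*(2*s + (s - 1)**2 - 1))
  Re(s) > -1

undo the shared t-power: t**2 on [0, 1/2); t*log(t) on [1/2, 1); log(t) on [1, 3/2); …
cuts at 1/2, 1, 3/2: linearity sums the 4 kernel integrals
segment 0 to 1/2 holds t; add its integral
∫ log(t)·t^(s-1) over [1/2, 1)
segment 1 to 3/2 holds log(t)/t; add its integral
segment [3/2, ∞) carries exp(-t)/t; integrate it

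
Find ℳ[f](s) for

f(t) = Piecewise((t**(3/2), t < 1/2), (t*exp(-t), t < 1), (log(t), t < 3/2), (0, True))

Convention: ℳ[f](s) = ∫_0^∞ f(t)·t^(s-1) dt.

reversing the shared t-power: sqrt(t) on [0, 1/2); exp(-t) on [1/2, 1); log(t)/t on [1, 3/2)
along the cuts 1/2, 1, ℳ[f](s) splits into 3 integrals
∫ over [0, 1/2) of t**(3/2)·t^(s-1) joins the sum
∫ over [1/2, 1) of t*exp(-t)·t^(s-1) joins the sum
∫ over [1, 3/2) of log(t)·t^(s-1) joins the sum

(4*2**s*s**3*uppergamma(s + 1, 1/2) - 4*2**s*s**3*uppergamma(s + 1, 1) + 6*2**s*s**2*uppergamma(s + 1, 1/2) - 6*2**s*s**2*uppergamma(s + 1, 1) + 4*2**s*s + 6*2**s + 3**s*s**2*(-4*log(2) + 4*log(3)) - 4*3**s*s + 3**s*s*(-6*log(2) + 6*log(3)) - 6*3**s + sqrt(2)*s**2)/(2*2**s*s**2*(2*s + 3))
  Re(s) > -3/2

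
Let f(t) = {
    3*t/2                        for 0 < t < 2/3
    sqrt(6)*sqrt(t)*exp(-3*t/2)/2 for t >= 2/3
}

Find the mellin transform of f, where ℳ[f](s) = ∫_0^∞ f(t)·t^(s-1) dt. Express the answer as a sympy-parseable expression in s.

strip the common scale on t: t on [0, 1); sqrt(t)*exp(-t) on [1, ∞)
remove the shared t-power first: sqrt(t) on [0, 1); exp(-t) on [1, ∞)
breakpoints 2/3: one integral from each of the 2 segments
segment [0, 2/3) carries 3*t/2; integrate it
between 2/3 and ∞ the integrand is sqrt(6)*sqrt(t)*exp(-3*t/2)/2·t^(s-1)

(2/3)**s*((s + 1)*uppergamma(s + 1/2, 1) + 1)/(s + 1)
  Re(s) > -1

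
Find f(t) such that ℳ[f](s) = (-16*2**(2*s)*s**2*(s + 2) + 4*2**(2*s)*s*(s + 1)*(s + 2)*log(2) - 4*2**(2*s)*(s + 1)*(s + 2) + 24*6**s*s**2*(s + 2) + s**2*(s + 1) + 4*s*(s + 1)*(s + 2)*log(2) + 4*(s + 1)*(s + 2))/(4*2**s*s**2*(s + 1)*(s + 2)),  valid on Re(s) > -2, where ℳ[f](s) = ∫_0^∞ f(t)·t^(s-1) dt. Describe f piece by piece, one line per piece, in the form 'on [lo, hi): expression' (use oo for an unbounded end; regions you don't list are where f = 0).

f breaks at 1/2, 2 into 3 integrals to sum
the [0, 1/2) slice contributes ∫ t**2·t^(s-1) dt
piece [1/2, 2): integrate log(t) against the kernel
[2, 3) adds the kernel integral of 2*t

on [0, 1/2): t**2
on [1/2, 2): log(t)
on [2, 3): 2*t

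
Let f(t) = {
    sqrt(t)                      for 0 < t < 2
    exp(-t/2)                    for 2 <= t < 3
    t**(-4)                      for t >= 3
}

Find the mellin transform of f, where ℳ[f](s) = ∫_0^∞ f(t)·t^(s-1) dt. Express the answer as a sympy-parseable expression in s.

(2**s*(s - 4)*(2*s + 1)*uppergamma(s, 1) - 2**s*(s - 4)*(2*s + 1)*uppergamma(s, 3/2) + 2*2**(s + 1/2)*(s - 4) - 3**s*(2*s + 1)/81)/((s - 4)*(2*s + 1))
  -1/2 < Re(s) < 4

integrate the 3 segments split at 2, 3, then add the results
∫ sqrt(t)·t^(s-1) over [0, 2)
∫ over [2, 3) of exp(-t/2)·t^(s-1) joins the sum
segment [3, ∞) carries t**(-4); integrate it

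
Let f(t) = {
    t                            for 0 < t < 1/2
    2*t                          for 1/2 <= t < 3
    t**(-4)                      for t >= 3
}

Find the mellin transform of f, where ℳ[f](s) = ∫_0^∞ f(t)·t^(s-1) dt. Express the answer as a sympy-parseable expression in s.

f breaks at 1/2, 3 into 3 integrals to sum
∫ t·t^(s-1) over [0, 1/2)
∫ 2*t·t^(s-1) over [1/2, 3)
for t in [3, ∞): the term is ∫ t**(-4)·t^(s-1)

(970*6**s*s - 3890*6**s - 81*s + 324)/(162*2**s*(s**2 - 3*s - 4))
  -1 < Re(s) < 4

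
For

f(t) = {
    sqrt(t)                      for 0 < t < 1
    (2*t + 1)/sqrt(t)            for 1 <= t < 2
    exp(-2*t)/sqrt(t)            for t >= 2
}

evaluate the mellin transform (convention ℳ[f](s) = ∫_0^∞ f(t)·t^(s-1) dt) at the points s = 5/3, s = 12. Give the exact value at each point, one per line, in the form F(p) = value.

remove the shared t-power first: t**(3/2) on [0, 1); sqrt(t)*(2*t + 1) on [1, 2); sqrt(t)*exp(-2*t) on [2, ∞)
back out the shared t-power: t on [0, 1); 2*t + 1 on [1, 2); exp(-2*t) on [2, ∞)
cuts at 1, 2: linearity sums the 3 kernel integrals
∫ over [0, 1) of sqrt(t)·t^(s-1) joins the sum
∫ over [1, 2) of (2*t + 1)/sqrt(t)·t^(s-1) joins the sum
segment [2, ∞) carries exp(-2*t)/sqrt(t); integrate it

F(5/3) = -120/91 + 2**(5/6)*uppergamma(7/6, 4)/4 + 492*2**(1/6)/91
F(12) = ((-805306368 + 4020089389056*sqrt(2))*exp(4)/4823449600 + sqrt(2)*(7905853580625*sqrt(pi)*exp(4)*erfc(2) + 760246611976100)/4823449600)*exp(-4)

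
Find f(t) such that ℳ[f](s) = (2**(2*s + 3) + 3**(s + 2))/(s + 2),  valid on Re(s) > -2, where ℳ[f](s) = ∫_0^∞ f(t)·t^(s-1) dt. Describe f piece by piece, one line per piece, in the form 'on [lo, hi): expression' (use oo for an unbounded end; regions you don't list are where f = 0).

cuts at 3: linearity sums the 2 kernel integrals
∫ 3*t**2/2·t^(s-1) over [0, 3)
on [3, 4) integrate f = t**2/2 against the kernel

on [0, 3): 3*t**2/2
on [3, 4): t**2/2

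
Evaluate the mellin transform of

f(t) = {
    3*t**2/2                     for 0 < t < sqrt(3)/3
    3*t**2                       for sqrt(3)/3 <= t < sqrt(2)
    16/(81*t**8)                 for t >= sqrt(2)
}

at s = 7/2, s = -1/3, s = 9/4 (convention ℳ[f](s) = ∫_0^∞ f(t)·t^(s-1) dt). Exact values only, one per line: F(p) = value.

strip the power substitution: 3*t/2 on [0, 1/3); 3*t on [1/3, 2); 16/(81*t**4) on [2, ∞)
remove the common scale on t first: t on [0, 1/2); 2*t on [1/2, 3); t**(-4) on [3, ∞)
f breaks at sqrt(3)/3, sqrt(2) into 3 integrals to sum
segment [0, sqrt(3)/3) carries 3*t**2/2; integrate it
segment [sqrt(3)/3, sqrt(2)) carries 3*t**2; integrate it
over [sqrt(2), ∞), the kernel integral of 16/(81*t**8) enters the sum

F(7/2) = 3**(1/4)*(-243 + 17540*6**(3/4))/24057
F(-1/3) = 3**(1/6)*(-1215 + 2431*6**(5/6))/4050
F(9/4) = -2*3**(7/8)/153 + 89560*2**(1/8)/31671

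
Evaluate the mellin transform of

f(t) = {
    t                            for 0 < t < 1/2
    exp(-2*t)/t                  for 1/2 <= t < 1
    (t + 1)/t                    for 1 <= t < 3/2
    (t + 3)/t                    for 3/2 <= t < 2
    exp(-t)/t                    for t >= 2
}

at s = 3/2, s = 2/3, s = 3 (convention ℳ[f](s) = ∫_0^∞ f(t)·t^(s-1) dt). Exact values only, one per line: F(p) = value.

reversing the shared t-power: t**2 on [0, 1/2); exp(-2*t) on [1/2, 1); t + 1 on [1, 3/2); …
summing 5 kernel integrals split by 1/2, 1, 3/2, 2 yields ℳ[f](s)
the [0, 1/2) slice contributes ∫ t·t^(s-1) dt
∫ over [1/2, 1) of exp(-2*t)/t·t^(s-1) joins the sum
∫ (t + 1)/t·t^(s-1) over [1, 3/2)
for t in [3/2, 2): the term is ∫ (t + 3)/t·t^(s-1)
on [2, ∞) integrate f = exp(-t)/t against the kernel

F(3/2) = sqrt(2)*(-120*sqrt(3) - 80*sqrt(2) - 30*sqrt(pi)*erfc(sqrt(2)) + 30*sqrt(2)*sqrt(pi)*erfc(sqrt(2)) + 30*sqrt(pi)*erfc(1) + 443)/60
F(2/3) = 2**(1/3)*(-3*2**(1/3) - uppergamma(-1/3, 2) + 2**(2/3)*uppergamma(-1/3, 2)/2 + 3/20 + uppergamma(-1/3, 1) + 3*2**(2/3)/4 + 2*3**(2/3))
F(3) = (96*E + 432 + 1075*exp(2))*exp(-2)/192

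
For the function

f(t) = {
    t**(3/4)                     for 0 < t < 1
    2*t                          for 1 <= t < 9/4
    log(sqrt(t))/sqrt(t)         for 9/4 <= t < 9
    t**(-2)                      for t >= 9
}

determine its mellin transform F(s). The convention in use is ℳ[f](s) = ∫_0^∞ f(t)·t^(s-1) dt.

peel off the power substitution: t**(3/2) on [0, 1); 2*t**2 on [1, 3/2); log(t)/t on [3/2, 3); …
cuts at 1, 9/4, 9: linearity sums the 4 kernel integrals
between 0 and 1 the integrand is t**(3/4)·t^(s-1)
piece [1, 9/4): integrate 2*t against the kernel
for t in [9/4, 9): the term is ∫ log(sqrt(t))/sqrt(t)·t^(s-1)
segment 9 to ∞ holds t**(-2); add its integral

(324*2**(2*s)*(2*s - 4)*(2*s + 2)*(4*s**2 - 4*s + 1) - 324*2**(2*s)*(2*s - 4)*(4*s + 3)*(4*s**2 - 4*s + 1) - 216*3**(2*s)*s*(2*s - 4)*(2*s + 2)*(4*s + 3)*log(3) + 216*3**(2*s)*s*(2*s - 4)*(2*s + 2)*(4*s + 3)*log(2) - 108*3**(2*s)*(2*s - 4)*(2*s + 2)*(4*s + 3)*log(2) + 108*3**(2*s)*(2*s - 4)*(2*s + 2)*(4*s + 3) + 108*3**(2*s)*(2*s - 4)*(2*s + 2)*(4*s + 3)*log(3) + 729*3**(2*s)*(2*s - 4)*(4*s + 3)*(4*s**2 - 4*s + 1) + 108*6**(2*s)*s*(2*s - 4)*(2*s + 2)*(4*s + 3)*log(3) - 54*6**(2*s)*(2*s - 4)*(2*s + 2)*(4*s + 3)*log(3) - 54*6**(2*s)*(2*s - 4)*(2*s + 2)*(4*s + 3) - 2*6**(2*s)*(2*s + 2)*(4*s + 3)*(4*s**2 - 4*s + 1))/(81*2**(2*s)*(2*s - 4)*(2*s + 2)*(4*s + 3)*(4*s**2 - 4*s + 1))
  -3/4 < Re(s) < 2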